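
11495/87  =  132  +  11/87 = 132.13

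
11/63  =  11/63=0.17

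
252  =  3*84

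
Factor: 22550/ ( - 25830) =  - 55/63 = - 3^( - 2)*5^1*7^( - 1 )*11^1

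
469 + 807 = 1276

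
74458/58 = 37229/29 = 1283.76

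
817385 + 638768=1456153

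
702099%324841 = 52417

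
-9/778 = -9/778   =  - 0.01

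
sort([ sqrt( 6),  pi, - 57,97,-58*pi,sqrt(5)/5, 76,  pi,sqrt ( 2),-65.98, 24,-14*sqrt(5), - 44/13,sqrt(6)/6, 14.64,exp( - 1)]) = [-58*pi, - 65.98, - 57, - 14 * sqrt( 5), - 44/13,exp( - 1 ),sqrt(6 )/6,sqrt( 5)/5,sqrt(2 ),sqrt( 6),pi,pi,14.64,  24,76,97 ]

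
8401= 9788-1387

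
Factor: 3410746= 2^1*79^1 *21587^1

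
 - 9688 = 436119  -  445807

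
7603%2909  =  1785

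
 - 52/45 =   -  2 + 38/45 =- 1.16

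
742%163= 90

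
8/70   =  4/35=0.11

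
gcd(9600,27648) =384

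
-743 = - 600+- 143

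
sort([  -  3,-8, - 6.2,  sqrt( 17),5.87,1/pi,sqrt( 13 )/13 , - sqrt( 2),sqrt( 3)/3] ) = [ - 8 , - 6.2, - 3,  -  sqrt (2 ), sqrt( 13) /13, 1/pi, sqrt( 3)/3,sqrt(17), 5.87] 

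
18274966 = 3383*5402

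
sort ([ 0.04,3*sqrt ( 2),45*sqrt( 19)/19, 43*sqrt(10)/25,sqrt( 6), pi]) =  [ 0.04 , sqrt( 6), pi,3*sqrt( 2),43 * sqrt (10 )/25, 45*sqrt(19 )/19] 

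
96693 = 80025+16668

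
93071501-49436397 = 43635104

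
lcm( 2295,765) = 2295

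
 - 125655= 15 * (- 8377)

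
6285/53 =6285/53 = 118.58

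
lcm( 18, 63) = 126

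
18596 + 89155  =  107751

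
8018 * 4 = 32072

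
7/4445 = 1/635 = 0.00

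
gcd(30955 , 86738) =1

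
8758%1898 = 1166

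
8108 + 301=8409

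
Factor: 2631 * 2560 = 2^9*3^1*5^1*877^1 =6735360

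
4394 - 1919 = 2475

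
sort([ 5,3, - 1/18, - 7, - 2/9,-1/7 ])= [ - 7, -2/9, -1/7,-1/18,3,5]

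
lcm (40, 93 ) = 3720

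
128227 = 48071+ 80156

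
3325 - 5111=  - 1786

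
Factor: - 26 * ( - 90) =2340 = 2^2 * 3^2 * 5^1*13^1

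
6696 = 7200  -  504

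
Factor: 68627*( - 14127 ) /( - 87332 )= 969493629/87332= 2^( - 2) * 3^1*7^( - 1) * 13^1 * 17^1*277^1*3119^(- 1 )*5279^1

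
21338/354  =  60 +49/177 =60.28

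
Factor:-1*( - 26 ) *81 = 2^1 * 3^4 * 13^1 = 2106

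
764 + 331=1095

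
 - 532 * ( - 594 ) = 316008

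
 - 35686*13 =  -  463918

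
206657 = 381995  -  175338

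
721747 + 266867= 988614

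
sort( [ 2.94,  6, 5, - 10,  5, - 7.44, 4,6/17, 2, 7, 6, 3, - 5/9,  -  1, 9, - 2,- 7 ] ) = [ - 10 , - 7.44, - 7,  -  2, - 1,-5/9, 6/17, 2,2.94, 3,4, 5,5,6,6 , 7, 9 ] 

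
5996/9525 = 5996/9525 = 0.63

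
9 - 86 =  - 77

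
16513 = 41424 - 24911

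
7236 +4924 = 12160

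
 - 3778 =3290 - 7068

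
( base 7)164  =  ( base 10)95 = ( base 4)1133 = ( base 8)137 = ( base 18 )55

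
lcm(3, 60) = 60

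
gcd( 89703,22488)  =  3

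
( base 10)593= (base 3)210222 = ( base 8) 1121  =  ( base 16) 251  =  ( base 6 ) 2425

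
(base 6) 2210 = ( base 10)510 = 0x1fe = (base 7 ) 1326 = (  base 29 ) hh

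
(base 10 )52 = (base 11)48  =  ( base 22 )28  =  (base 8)64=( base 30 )1M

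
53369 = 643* 83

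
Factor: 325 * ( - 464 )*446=-2^5*5^2*13^1 * 29^1*223^1= -  67256800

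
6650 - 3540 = 3110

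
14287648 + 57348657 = 71636305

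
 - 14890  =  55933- 70823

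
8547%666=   555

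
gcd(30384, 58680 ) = 72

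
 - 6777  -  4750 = - 11527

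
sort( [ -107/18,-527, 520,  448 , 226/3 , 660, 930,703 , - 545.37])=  [-545.37, -527, - 107/18, 226/3,  448, 520 , 660,703,  930] 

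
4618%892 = 158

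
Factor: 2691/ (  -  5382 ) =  - 1/2 = -2^( - 1 ) 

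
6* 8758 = 52548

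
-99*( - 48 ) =4752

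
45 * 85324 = 3839580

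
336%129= 78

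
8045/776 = 8045/776 = 10.37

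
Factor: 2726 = 2^1*29^1*47^1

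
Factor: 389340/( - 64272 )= - 315/52 = -  2^ ( - 2 )*3^2*5^1*7^1*13^(  -  1)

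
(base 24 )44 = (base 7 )202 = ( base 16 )64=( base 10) 100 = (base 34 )2w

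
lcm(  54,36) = 108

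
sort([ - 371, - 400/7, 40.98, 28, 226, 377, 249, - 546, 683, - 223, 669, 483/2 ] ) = [  -  546,  -  371, - 223, - 400/7,28,40.98, 226,  483/2, 249, 377, 669,683 ] 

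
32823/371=4689/53 = 88.47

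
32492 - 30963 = 1529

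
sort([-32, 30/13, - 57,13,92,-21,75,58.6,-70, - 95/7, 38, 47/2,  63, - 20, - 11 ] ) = [ - 70, - 57, - 32,-21, - 20, - 95/7,-11,30/13, 13, 47/2,38, 58.6, 63,75, 92 ]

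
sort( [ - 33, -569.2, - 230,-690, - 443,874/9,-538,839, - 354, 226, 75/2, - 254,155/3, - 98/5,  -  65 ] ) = [-690, - 569.2, - 538,  -  443, - 354,  -  254, - 230,- 65, - 33, -98/5, 75/2 , 155/3 , 874/9, 226, 839 ] 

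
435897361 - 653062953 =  - 217165592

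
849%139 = 15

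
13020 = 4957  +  8063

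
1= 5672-5671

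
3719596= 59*63044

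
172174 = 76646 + 95528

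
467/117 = 3 + 116/117 = 3.99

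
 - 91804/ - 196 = 22951/49 = 468.39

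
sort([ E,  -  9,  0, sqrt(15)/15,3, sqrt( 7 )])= [ - 9, 0, sqrt(15 )/15 , sqrt(7 ), E, 3]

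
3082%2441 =641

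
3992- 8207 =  - 4215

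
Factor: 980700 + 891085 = 5^1 * 17^1*  19^2*61^1=1871785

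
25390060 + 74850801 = 100240861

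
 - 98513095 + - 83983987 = - 182497082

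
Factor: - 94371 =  - 3^1* 83^1*379^1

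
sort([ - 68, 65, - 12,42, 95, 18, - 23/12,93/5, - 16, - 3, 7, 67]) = [ - 68, - 16, - 12,-3, - 23/12,7, 18, 93/5,42,65, 67,95]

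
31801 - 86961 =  - 55160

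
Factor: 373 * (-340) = - 2^2 * 5^1*17^1 * 373^1 = - 126820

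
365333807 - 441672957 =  - 76339150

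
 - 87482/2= - 43741= -43741.00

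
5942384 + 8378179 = 14320563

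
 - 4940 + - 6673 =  - 11613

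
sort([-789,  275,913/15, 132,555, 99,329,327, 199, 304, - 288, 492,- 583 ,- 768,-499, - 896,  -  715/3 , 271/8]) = [ - 896, - 789, -768, - 583, - 499, - 288,- 715/3,  271/8, 913/15,99, 132, 199 , 275,304, 327 , 329,492,555]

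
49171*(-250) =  - 12292750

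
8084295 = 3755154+4329141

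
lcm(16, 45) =720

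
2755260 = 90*30614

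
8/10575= 8/10575 = 0.00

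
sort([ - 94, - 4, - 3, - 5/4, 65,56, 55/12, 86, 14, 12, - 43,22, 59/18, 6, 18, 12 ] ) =[ - 94, - 43, - 4, - 3,-5/4, 59/18, 55/12, 6,12, 12 , 14 , 18,22 , 56, 65,86] 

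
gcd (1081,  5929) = 1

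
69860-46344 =23516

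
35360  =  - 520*( - 68 )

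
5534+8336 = 13870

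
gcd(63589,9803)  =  1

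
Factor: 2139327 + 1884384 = 3^2*447079^1 = 4023711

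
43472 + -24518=18954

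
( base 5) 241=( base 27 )2h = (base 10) 71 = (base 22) 35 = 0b1000111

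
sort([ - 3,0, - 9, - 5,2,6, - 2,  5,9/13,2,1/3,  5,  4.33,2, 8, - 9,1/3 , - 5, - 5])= [-9, - 9, - 5, - 5, - 5, - 3, - 2 , 0,1/3,1/3,9/13,2, 2, 2,4.33,5,5,6,8]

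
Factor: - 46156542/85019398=  -  23078271/42509699 = -3^1*5483^( - 1 )*7753^( - 1 ) * 7692757^1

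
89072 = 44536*2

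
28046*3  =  84138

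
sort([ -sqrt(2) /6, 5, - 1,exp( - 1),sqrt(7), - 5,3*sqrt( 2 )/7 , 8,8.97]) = [ - 5, - 1, - sqrt( 2 )/6,exp( -1 ), 3*sqrt( 2 ) /7, sqrt( 7 ), 5, 8, 8.97 ]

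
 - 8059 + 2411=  - 5648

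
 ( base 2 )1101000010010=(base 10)6674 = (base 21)F2H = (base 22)dh8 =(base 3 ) 100011012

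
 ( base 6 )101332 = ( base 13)3908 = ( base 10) 8120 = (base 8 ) 17670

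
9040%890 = 140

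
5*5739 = 28695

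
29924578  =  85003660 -55079082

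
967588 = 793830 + 173758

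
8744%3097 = 2550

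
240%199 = 41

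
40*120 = 4800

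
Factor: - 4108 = -2^2*13^1 * 79^1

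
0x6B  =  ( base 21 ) 52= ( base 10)107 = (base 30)3h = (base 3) 10222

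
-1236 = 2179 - 3415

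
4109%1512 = 1085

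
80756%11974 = 8912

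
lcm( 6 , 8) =24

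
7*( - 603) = -4221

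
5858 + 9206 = 15064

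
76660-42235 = 34425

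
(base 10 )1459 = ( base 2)10110110011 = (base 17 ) 50e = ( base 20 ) 3CJ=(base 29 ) 1l9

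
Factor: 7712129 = 1217^1*6337^1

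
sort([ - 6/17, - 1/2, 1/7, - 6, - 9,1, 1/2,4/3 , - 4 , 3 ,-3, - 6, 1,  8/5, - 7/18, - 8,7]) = [ - 9, - 8, - 6, - 6, - 4 , - 3, - 1/2, - 7/18, - 6/17,1/7, 1/2,1,1,4/3,8/5,3, 7] 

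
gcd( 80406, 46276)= 2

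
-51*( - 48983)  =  2498133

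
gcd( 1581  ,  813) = 3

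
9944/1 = 9944 = 9944.00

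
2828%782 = 482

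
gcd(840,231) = 21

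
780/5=156 = 156.00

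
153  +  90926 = 91079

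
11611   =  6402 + 5209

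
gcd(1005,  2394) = 3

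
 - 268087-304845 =  -  572932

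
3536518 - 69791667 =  - 66255149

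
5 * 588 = 2940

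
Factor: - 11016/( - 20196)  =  6/11 = 2^1*3^1*11^( - 1 ) 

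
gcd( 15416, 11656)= 376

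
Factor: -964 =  - 2^2*241^1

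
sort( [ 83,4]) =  [ 4,83]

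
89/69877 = 89/69877 = 0.00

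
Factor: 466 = 2^1*233^1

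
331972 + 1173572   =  1505544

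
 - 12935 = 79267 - 92202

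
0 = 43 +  - 43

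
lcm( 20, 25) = 100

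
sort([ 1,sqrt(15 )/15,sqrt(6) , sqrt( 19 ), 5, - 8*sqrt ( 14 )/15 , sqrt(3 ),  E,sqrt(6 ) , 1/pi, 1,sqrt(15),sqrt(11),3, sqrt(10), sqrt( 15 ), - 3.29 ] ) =[ - 3.29, - 8*sqrt(14 ) /15,sqrt( 15) /15,1/pi,1,1,  sqrt( 3),sqrt( 6),sqrt(6) , E,3, sqrt ( 10 ) , sqrt (11),sqrt( 15),sqrt(15),  sqrt( 19),5]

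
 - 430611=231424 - 662035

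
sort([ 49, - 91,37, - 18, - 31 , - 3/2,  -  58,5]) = [ - 91, - 58, - 31, - 18, - 3/2,5,37,49]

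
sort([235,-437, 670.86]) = [ - 437,235,670.86 ]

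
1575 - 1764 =  -  189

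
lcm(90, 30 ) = 90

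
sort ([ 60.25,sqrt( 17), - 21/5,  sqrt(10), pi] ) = [ - 21/5 , pi, sqrt( 10), sqrt( 17 ), 60.25 ]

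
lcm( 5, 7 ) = 35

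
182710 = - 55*( - 3322 ) 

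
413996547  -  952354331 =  - 538357784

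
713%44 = 9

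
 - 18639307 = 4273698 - 22913005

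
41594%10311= 350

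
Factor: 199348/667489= 244/817 = 2^2*19^( - 1 )*43^ ( - 1 ) * 61^1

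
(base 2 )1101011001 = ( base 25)197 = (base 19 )272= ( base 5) 11412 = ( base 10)857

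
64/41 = 64/41 = 1.56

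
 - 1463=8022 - 9485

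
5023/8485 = 5023/8485 = 0.59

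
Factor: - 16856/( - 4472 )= 49/13=7^2*13^(-1 ) 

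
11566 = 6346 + 5220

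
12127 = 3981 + 8146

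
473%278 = 195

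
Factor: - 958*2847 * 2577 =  - 7028576802 = - 2^1 * 3^2*13^1 * 73^1*479^1 * 859^1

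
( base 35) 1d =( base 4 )300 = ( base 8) 60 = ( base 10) 48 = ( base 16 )30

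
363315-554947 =-191632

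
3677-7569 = - 3892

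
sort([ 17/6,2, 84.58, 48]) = [ 2, 17/6, 48, 84.58 ]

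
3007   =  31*97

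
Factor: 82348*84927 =6993568596 = 2^2*3^1*7^1 * 17^1 * 173^1*28309^1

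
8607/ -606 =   -  2869/202 = - 14.20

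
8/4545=8/4545 = 0.00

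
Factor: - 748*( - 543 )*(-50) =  - 20308200 = - 2^3*3^1*5^2 * 11^1*17^1*181^1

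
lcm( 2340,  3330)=86580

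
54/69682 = 27/34841 = 0.00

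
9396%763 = 240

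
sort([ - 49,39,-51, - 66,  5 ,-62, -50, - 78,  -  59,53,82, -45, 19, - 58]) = [-78, - 66,-62, - 59,-58, - 51,-50, - 49 , - 45,5, 19 , 39, 53  ,  82] 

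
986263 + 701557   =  1687820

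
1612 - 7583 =-5971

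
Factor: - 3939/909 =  - 3^( - 1)* 13^1 = - 13/3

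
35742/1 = 35742 = 35742.00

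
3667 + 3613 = 7280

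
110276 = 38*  2902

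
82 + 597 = 679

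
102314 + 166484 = 268798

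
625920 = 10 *62592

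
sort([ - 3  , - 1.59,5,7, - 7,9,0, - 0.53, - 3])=[-7, - 3, - 3, - 1.59, - 0.53,0,5, 7,9]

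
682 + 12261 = 12943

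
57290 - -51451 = 108741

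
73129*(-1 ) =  - 73129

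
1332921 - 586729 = 746192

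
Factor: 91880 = 2^3 * 5^1*2297^1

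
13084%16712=13084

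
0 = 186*0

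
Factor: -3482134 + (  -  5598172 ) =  - 2^1 * 29^1*47^1*3331^1 = - 9080306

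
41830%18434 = 4962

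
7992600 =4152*1925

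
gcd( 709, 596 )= 1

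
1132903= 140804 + 992099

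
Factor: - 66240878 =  - 2^1*11^1*19^1*  37^1*4283^1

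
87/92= 87/92  =  0.95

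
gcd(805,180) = 5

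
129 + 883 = 1012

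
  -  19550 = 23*( - 850) 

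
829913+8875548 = 9705461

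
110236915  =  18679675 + 91557240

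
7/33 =7/33 = 0.21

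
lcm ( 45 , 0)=0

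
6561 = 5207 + 1354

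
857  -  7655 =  - 6798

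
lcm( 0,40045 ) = 0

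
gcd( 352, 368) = 16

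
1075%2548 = 1075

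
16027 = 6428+9599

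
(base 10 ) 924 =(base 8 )1634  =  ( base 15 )419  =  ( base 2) 1110011100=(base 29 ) 12p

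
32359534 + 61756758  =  94116292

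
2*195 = 390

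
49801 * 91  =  4531891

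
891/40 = 22 + 11/40 = 22.27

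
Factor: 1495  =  5^1*13^1*23^1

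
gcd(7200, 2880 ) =1440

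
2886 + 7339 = 10225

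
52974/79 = 670 + 44/79 = 670.56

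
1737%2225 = 1737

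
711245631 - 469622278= 241623353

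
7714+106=7820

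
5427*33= 179091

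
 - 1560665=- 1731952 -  - 171287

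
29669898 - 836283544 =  - 806613646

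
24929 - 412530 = - 387601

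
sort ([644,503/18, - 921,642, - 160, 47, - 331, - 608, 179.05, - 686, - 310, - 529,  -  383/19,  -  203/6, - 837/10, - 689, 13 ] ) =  [ - 921, - 689, - 686, - 608, - 529 , - 331 , - 310, - 160, - 837/10 , - 203/6, - 383/19,13,  503/18,47,179.05,642,644]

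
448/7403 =448/7403  =  0.06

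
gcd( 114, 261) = 3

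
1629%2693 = 1629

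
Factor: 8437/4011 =3^(-1 )*7^ ( - 1)  *11^1 * 13^1 * 59^1 * 191^( - 1) 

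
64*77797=4979008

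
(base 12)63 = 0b1001011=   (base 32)2b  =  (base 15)50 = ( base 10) 75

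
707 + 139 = 846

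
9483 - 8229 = 1254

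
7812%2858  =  2096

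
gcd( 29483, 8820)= 1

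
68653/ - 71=  -  68653/71=- 966.94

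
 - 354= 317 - 671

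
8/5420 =2/1355 =0.00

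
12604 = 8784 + 3820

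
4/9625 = 4/9625= 0.00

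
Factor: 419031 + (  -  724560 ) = - 305529 = - 3^1 *7^1 * 14549^1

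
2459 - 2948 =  - 489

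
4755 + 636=5391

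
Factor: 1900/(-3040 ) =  - 2^(-3 ) * 5^1 = - 5/8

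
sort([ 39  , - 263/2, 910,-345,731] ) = [ - 345, - 263/2, 39, 731,910 ] 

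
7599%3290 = 1019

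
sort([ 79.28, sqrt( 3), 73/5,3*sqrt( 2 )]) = [ sqrt( 3 )  ,  3*sqrt( 2),73/5,79.28]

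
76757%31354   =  14049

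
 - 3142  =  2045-5187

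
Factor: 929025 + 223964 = 1152989= 1152989^1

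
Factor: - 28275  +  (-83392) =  - 111667 = - 111667^1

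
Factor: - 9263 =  - 59^1*157^1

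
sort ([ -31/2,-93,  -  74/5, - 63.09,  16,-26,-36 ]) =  [ - 93, - 63.09,-36, - 26, -31/2, - 74/5, 16] 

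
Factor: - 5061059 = - 1747^1*2897^1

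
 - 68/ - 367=68/367  =  0.19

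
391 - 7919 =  - 7528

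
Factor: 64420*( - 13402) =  -863356840 = - 2^3*5^1 * 3221^1 * 6701^1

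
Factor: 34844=2^2*31^1*281^1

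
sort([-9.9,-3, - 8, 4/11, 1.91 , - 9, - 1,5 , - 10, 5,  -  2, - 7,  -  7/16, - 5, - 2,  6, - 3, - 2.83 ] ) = [ - 10, -9.9, - 9, - 8, - 7, - 5,-3,- 3, - 2.83 , - 2, -2,  -  1, - 7/16, 4/11,1.91,5, 5,  6 ]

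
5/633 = 5/633=0.01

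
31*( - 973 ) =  - 30163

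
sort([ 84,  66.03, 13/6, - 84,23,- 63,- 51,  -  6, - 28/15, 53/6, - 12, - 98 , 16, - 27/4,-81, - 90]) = [ - 98, - 90, - 84,-81, - 63, - 51, - 12, - 27/4, - 6, - 28/15, 13/6, 53/6,16,23, 66.03, 84 ] 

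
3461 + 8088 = 11549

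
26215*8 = 209720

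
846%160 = 46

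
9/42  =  3/14 = 0.21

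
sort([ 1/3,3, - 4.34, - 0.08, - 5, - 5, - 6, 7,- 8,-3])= [ - 8, - 6, - 5, -5,-4.34, - 3,-0.08,1/3, 3, 7 ] 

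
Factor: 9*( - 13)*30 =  - 2^1 * 3^3*5^1*13^1 =-3510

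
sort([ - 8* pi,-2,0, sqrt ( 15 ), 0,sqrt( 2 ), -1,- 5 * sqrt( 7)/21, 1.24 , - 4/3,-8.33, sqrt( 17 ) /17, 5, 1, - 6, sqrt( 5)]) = [-8*pi,-8.33, - 6, - 2 ,-4/3,-1,-5*sqrt( 7)/21, 0, 0, sqrt(17)/17,1, 1.24,sqrt (2 ), sqrt( 5),sqrt(15), 5]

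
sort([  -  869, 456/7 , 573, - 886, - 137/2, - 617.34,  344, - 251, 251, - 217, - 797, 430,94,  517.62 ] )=[ - 886, - 869,- 797, - 617.34,- 251,  -  217, - 137/2, 456/7, 94, 251 , 344,430, 517.62, 573]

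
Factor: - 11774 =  - 2^1*7^1*29^2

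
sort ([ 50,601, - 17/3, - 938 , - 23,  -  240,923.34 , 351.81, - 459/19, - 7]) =[ - 938, - 240, - 459/19,  -  23,-7, - 17/3,  50, 351.81,601,923.34]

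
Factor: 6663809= 6663809^1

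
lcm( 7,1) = 7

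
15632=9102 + 6530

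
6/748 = 3/374 =0.01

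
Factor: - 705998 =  - 2^1*83^1*4253^1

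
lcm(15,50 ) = 150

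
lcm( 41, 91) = 3731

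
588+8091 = 8679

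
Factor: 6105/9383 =3^1*5^1*37^1*853^( -1 ) = 555/853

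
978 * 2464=2409792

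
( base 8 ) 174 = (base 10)124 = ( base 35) 3j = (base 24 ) 54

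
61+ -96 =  - 35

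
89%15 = 14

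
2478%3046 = 2478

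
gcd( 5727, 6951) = 3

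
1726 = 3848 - 2122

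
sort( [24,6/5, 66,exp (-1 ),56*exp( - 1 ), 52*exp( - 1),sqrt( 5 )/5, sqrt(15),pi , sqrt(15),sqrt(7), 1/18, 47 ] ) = [ 1/18,exp( - 1 ), sqrt( 5)/5,6/5, sqrt( 7 ), pi, sqrt (15 ),  sqrt( 15),  52*exp( - 1 ), 56 * exp( - 1),24,47,  66] 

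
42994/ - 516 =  -21497/258 = - 83.32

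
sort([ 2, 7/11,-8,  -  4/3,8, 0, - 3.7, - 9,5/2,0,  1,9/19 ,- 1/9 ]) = [ - 9, - 8,-3.7,-4/3,  -  1/9,0, 0,9/19,7/11,1 , 2,5/2,  8] 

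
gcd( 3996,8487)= 9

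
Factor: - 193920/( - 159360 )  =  83^( - 1 )*101^1 = 101/83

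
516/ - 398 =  - 258/199  =  -1.30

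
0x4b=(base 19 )3i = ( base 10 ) 75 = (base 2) 1001011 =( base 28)2J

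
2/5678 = 1/2839 = 0.00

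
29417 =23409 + 6008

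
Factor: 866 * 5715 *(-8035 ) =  - 2^1* 3^2 * 5^2 * 127^1* 433^1*1607^1 = - 39766741650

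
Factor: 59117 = 31^1 * 1907^1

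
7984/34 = 3992/17 = 234.82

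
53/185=53/185  =  0.29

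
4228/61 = 69 + 19/61= 69.31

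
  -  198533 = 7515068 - 7713601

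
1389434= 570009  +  819425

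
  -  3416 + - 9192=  - 12608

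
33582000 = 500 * 67164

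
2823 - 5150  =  -2327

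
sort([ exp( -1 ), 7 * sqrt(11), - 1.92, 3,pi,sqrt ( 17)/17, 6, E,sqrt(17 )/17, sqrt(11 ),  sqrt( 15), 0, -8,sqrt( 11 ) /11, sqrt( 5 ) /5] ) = [ - 8, - 1.92,0 , sqrt( 17)/17, sqrt( 17 )/17, sqrt (11 )/11, exp( - 1 ), sqrt(5)/5,E,3,  pi,sqrt(11),sqrt( 15), 6, 7*sqrt( 11 )] 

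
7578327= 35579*213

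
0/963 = 0 = 0.00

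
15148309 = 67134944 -51986635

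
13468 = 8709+4759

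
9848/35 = 9848/35 = 281.37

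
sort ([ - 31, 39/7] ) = [ - 31,39/7]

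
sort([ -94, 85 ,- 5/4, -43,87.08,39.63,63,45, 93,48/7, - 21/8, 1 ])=[- 94, - 43,-21/8,-5/4,1,48/7,39.63,45, 63,85,87.08,93 ]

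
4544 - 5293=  - 749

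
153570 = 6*25595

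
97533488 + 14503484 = 112036972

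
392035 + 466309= 858344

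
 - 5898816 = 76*( - 77616 ) 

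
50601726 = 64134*789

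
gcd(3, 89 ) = 1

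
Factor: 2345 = 5^1*7^1*67^1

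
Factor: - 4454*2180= - 9709720 = -  2^3*5^1*17^1 * 109^1*131^1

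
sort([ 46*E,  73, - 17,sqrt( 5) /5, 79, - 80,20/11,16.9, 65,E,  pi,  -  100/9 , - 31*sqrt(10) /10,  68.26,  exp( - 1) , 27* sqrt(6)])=[ - 80,-17, - 100/9, - 31*sqrt(10) /10, exp( - 1 ), sqrt( 5) /5,20/11,E,pi, 16.9,65, 27 * sqrt ( 6 ), 68.26,73 , 79,46*E]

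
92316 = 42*2198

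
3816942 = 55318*69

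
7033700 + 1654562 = 8688262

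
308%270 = 38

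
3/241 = 3/241 = 0.01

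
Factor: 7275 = 3^1*5^2*97^1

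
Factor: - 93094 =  - 2^1* 89^1*523^1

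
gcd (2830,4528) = 566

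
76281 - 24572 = 51709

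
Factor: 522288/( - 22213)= - 2^4 * 3^4 * 13^1* 31^1*97^( - 1) * 229^ ( - 1) 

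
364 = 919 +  - 555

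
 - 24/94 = - 12/47= - 0.26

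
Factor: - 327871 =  - 327871^1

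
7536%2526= 2484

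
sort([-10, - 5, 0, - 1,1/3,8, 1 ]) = [ - 10 , - 5, - 1, 0, 1/3, 1, 8 ]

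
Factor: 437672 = 2^3*54709^1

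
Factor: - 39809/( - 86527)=121/263  =  11^2 * 263^( - 1) 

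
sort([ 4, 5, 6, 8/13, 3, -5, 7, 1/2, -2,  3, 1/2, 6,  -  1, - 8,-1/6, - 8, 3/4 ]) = [ - 8,-8, -5,  -  2, - 1,-1/6,1/2,1/2, 8/13, 3/4, 3, 3, 4, 5, 6, 6, 7] 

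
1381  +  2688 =4069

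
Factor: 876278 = 2^1*13^1*33703^1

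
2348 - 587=1761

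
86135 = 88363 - 2228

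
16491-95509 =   -  79018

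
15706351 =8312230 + 7394121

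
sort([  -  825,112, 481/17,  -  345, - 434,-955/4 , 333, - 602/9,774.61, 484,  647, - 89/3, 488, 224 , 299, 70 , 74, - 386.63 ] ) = [ - 825,-434,- 386.63, -345, - 955/4 , - 602/9, - 89/3 , 481/17,70,  74 , 112,224, 299,333,484,  488,647, 774.61 ] 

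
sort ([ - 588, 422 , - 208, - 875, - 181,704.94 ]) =[ - 875 , - 588, - 208,  -  181,422, 704.94 ] 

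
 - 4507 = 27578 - 32085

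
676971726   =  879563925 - 202592199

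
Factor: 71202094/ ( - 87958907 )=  - 2^1 * 4357^1*8171^1*87958907^( - 1) 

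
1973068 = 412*4789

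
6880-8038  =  - 1158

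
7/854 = 1/122  =  0.01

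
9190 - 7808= 1382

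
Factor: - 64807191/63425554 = - 2^( - 1)*3^2*593^1*12143^1*31712777^( - 1)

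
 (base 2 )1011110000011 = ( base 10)6019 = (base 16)1783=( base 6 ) 43511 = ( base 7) 23356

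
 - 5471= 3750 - 9221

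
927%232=231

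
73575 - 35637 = 37938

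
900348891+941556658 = 1841905549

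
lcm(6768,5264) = 47376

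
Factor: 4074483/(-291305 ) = - 582069/41615 = - 3^1*5^( - 1)*7^( - 1)*29^( - 1)*41^( - 1) *251^1*773^1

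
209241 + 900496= 1109737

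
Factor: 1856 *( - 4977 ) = -2^6 * 3^2 *7^1*29^1 * 79^1  =  -9237312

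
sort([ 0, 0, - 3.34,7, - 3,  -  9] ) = [ - 9, - 3.34,-3,  0,0, 7]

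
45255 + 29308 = 74563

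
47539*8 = 380312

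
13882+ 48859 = 62741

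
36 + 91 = 127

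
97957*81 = 7934517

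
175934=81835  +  94099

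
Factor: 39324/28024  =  2^( - 1)*3^1 * 29^1*31^( - 1) =87/62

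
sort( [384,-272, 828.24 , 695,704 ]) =[ - 272,384  ,  695 , 704, 828.24]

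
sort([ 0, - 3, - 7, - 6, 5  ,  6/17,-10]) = [ - 10 , - 7,-6, - 3 , 0,  6/17, 5]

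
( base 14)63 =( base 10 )87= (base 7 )153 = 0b1010111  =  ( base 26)39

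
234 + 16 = 250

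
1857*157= 291549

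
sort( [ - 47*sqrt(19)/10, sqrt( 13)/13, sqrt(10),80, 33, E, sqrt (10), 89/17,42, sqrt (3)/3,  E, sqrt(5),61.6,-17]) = [ - 47*sqrt( 19)/10, - 17,sqrt(13)/13, sqrt(3 ) /3, sqrt( 5 ),E, E,sqrt(10), sqrt(10),89/17, 33, 42,61.6, 80]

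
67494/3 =22498 = 22498.00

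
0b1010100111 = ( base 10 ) 679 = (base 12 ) 487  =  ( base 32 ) L7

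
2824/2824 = 1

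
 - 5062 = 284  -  5346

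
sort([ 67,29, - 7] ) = [ -7, 29,67]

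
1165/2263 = 1165/2263 = 0.51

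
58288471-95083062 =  - 36794591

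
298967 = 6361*47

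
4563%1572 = 1419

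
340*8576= 2915840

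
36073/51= 707+ 16/51 = 707.31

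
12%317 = 12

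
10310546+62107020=72417566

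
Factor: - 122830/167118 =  - 3^( - 1)*5^1*7^( - 1 )*23^ ( - 1 )*71^1= - 355/483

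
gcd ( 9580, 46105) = 5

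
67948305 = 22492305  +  45456000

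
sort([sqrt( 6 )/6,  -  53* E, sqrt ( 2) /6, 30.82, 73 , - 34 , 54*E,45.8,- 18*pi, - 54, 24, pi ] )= [-53*E,  -  18*pi,-54, - 34, sqrt( 2 ) /6, sqrt (6 )/6, pi, 24, 30.82, 45.8,73, 54*E]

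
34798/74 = 17399/37 = 470.24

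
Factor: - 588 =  - 2^2*3^1*7^2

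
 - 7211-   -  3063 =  -4148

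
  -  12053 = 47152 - 59205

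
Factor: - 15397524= - 2^2*3^2*19^1*22511^1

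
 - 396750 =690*(  -  575)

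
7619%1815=359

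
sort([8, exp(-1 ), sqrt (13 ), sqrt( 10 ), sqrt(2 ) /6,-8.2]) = [ - 8.2, sqrt(2) /6 , exp(-1 ), sqrt(10), sqrt ( 13 ),8 ] 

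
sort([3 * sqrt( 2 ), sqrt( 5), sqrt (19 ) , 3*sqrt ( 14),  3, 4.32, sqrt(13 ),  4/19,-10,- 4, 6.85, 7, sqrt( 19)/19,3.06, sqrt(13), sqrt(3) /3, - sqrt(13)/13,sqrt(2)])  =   [ - 10,- 4, - sqrt(13)/13,4/19, sqrt(19) /19, sqrt(3) /3, sqrt(2) , sqrt( 5),3, 3.06, sqrt( 13 ), sqrt(13 ), 3*sqrt( 2),4.32, sqrt(19 ),  6.85, 7,3*sqrt( 14)]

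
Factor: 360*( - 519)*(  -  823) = 2^3 * 3^3*5^1 * 173^1*823^1 =153769320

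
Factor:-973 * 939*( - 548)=500678556  =  2^2*3^1*7^1*  137^1*139^1*313^1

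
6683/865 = 6683/865= 7.73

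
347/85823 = 347/85823 = 0.00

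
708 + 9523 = 10231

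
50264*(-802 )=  - 40311728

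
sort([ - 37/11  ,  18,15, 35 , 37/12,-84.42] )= [ - 84.42, - 37/11 , 37/12,15,18,35 ] 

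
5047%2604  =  2443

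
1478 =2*739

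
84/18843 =28/6281= 0.00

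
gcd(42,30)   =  6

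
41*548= 22468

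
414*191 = 79074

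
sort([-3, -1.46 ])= [ - 3 , - 1.46 ] 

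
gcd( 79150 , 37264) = 2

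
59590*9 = 536310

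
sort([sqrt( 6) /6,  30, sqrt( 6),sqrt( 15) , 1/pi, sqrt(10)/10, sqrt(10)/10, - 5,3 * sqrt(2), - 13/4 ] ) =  [ - 5,-13/4, sqrt(10)/10,sqrt ( 10)/10, 1/pi, sqrt ( 6 ) /6, sqrt( 6 ),sqrt( 15),  3*sqrt( 2 ),30 ] 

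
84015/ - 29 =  - 2898 + 27/29 =-2897.07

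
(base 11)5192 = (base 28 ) 8LH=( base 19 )100I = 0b1101011011101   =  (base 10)6877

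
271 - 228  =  43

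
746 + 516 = 1262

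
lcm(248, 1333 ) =10664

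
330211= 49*6739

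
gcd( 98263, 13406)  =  1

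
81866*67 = 5485022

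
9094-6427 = 2667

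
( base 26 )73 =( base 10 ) 185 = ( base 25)7a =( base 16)B9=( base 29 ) 6b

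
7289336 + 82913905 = 90203241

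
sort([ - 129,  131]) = [ - 129,131] 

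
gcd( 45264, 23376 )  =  48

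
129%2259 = 129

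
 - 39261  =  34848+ - 74109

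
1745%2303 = 1745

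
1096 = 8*137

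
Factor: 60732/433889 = 2^2*3^2*7^1 * 241^1*433889^( - 1 ) 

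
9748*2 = 19496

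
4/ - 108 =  - 1/27= - 0.04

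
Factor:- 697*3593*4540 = - 2^2 *5^1 * 17^1*41^1*227^1  *  3593^1 = - 11369617340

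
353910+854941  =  1208851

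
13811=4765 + 9046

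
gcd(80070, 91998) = 6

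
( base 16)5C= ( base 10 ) 92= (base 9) 112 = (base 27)3b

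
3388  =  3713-325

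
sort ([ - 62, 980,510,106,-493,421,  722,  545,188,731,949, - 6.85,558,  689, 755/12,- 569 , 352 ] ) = [-569, - 493, - 62, - 6.85,755/12,106,188,352,  421, 510,545, 558, 689, 722,731,949,980]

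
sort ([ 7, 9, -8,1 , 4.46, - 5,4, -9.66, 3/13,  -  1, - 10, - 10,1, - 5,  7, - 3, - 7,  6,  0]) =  [ - 10, - 10, - 9.66, - 8, - 7,  -  5, - 5, - 3, - 1,0,  3/13, 1,1,4, 4.46,6, 7, 7, 9 ]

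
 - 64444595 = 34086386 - 98530981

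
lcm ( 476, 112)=1904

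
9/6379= 9/6379= 0.00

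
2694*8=21552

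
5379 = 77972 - 72593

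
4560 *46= 209760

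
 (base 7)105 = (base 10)54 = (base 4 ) 312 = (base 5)204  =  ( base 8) 66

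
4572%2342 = 2230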